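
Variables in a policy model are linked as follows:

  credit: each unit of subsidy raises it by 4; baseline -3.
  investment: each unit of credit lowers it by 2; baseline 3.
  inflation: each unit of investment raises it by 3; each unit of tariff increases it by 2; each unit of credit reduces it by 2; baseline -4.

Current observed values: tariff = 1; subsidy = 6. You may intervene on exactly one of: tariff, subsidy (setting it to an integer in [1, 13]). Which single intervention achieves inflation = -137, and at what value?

set tariff = 13

Intervening on tariff: with other inputs at their observed values, inflation = 2*tariff - 163. Solving for -137 gives tariff = 13, within [1, 13].
Intervening on subsidy: inflation = -32*subsidy + 31. Reaching -137 requires subsidy = 21/4, not an integer.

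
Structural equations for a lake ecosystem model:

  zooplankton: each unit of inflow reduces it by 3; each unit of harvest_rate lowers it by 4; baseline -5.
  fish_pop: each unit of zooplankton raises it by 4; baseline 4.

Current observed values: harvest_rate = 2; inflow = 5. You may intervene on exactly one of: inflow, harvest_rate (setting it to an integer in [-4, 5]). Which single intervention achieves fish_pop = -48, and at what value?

set inflow = 0

Intervening on inflow: with other inputs at their observed values, fish_pop = -12*inflow - 48. Solving for -48 gives inflow = 0, within [-4, 5].
Intervening on harvest_rate: fish_pop = -16*harvest_rate - 76. Reaching -48 requires harvest_rate = -7/4, not an integer.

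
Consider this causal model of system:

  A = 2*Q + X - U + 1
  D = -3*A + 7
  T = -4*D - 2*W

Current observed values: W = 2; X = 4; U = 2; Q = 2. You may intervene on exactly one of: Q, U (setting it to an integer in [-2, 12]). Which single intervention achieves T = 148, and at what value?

set Q = 6

Intervening on Q: with other inputs at their observed values, T = 24*Q + 4. Solving for 148 gives Q = 6, within [-2, 12].
Intervening on U: T = -12*U + 76. Reaching 148 requires U = -6, outside [-2, 12].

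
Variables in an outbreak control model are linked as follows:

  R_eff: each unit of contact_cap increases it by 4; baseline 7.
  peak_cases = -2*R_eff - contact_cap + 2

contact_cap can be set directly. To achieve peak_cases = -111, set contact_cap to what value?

Substituting into the peak_cases equation gives peak_cases = -9*contact_cap - 12.
Solve -9*contact_cap - 12 = -111: contact_cap = (-111 + 12) / -9 = 11.

contact_cap = 11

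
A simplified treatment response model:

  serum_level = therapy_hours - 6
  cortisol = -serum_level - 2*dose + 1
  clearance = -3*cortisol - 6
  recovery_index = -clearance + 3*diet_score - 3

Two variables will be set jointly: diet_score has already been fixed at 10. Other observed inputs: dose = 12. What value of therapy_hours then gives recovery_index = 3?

With diet_score held at 10:
Substituting into the cortisol equation gives cortisol = -therapy_hours - 17.
Substituting into the clearance equation gives clearance = 3*therapy_hours + 45.
recovery_index becomes -3*therapy_hours - 18.
Solve -3*therapy_hours - 18 = 3: therapy_hours = (3 + 18) / -3 = -7.

therapy_hours = -7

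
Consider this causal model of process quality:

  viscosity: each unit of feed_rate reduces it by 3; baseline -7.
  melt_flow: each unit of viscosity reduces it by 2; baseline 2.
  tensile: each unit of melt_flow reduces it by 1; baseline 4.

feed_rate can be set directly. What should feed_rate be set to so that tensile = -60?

Substituting into the melt_flow equation gives melt_flow = 6*feed_rate + 16.
tensile becomes -6*feed_rate - 12.
Solve -6*feed_rate - 12 = -60: feed_rate = (-60 + 12) / -6 = 8.

feed_rate = 8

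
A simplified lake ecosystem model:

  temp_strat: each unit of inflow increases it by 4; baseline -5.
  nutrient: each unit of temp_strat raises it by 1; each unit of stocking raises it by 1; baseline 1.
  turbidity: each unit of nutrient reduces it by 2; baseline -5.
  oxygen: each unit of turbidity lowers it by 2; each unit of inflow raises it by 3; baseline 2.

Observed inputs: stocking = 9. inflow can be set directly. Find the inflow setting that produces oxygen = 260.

Substituting into the nutrient equation gives nutrient = 4*inflow + 5.
This gives turbidity = -8*inflow - 15.
Substituting into the oxygen equation gives oxygen = 19*inflow + 32.
Solve 19*inflow + 32 = 260: inflow = (260 - 32) / 19 = 12.

inflow = 12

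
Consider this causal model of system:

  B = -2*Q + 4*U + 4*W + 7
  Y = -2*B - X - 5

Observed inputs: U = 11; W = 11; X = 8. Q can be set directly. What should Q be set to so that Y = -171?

Q = 8

Substituting into the B equation gives B = -2*Q + 95.
Substituting into the Y equation gives Y = 4*Q - 203.
Solve 4*Q - 203 = -171: Q = (-171 + 203) / 4 = 8.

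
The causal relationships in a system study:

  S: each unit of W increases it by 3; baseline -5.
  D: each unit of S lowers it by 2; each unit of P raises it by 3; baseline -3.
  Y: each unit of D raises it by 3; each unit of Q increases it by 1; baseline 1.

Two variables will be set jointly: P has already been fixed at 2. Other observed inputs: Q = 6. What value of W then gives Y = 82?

W = -2

With P held at 2:
Substituting into the D equation gives D = -6*W + 13.
This gives Y = -18*W + 46.
Solve -18*W + 46 = 82: W = (82 - 46) / -18 = -2.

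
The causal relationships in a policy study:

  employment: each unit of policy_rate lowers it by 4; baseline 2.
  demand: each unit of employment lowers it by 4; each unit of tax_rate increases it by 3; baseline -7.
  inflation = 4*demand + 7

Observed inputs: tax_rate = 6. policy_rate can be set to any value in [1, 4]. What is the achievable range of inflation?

Substituting into the demand equation gives demand = 16*policy_rate + 3.
This gives inflation = 64*policy_rate + 19.
Linear in policy_rate, so extremes are at the endpoints: policy_rate = 1 gives inflation = 83; policy_rate = 4 gives inflation = 275.

83 to 275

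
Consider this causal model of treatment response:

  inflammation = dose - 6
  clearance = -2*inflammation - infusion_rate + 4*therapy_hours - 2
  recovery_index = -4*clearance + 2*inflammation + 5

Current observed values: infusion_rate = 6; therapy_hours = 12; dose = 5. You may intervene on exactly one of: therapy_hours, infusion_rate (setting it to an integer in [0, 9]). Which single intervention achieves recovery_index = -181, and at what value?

Intervening on therapy_hours: recovery_index = -16*therapy_hours + 27. Reaching -181 requires therapy_hours = 13, outside [0, 9].
Intervening on infusion_rate: with other inputs at their observed values, recovery_index = 4*infusion_rate - 189. Solving for -181 gives infusion_rate = 2, within [0, 9].

set infusion_rate = 2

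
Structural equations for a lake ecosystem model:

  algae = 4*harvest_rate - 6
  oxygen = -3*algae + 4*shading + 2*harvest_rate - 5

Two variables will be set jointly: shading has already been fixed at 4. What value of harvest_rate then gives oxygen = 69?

harvest_rate = -4

With shading held at 4:
Substituting into the oxygen equation gives oxygen = -10*harvest_rate + 29.
Solve -10*harvest_rate + 29 = 69: harvest_rate = (69 - 29) / -10 = -4.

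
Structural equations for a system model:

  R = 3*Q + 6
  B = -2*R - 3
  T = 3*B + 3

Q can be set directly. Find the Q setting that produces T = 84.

Q = -7

Substituting into the B equation gives B = -6*Q - 15.
Substituting into the T equation gives T = -18*Q - 42.
Solve -18*Q - 42 = 84: Q = (84 + 42) / -18 = -7.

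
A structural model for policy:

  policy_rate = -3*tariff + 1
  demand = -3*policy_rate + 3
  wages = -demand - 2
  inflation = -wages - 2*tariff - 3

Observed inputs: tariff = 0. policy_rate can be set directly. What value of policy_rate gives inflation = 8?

Intervening on policy_rate fixes its value directly, overriding its dependence on tariff.
Substituting into the wages equation gives wages = 3*policy_rate - 5.
Substituting into the inflation equation gives inflation = -3*policy_rate + 2.
Solve -3*policy_rate + 2 = 8: policy_rate = (8 - 2) / -3 = -2.

policy_rate = -2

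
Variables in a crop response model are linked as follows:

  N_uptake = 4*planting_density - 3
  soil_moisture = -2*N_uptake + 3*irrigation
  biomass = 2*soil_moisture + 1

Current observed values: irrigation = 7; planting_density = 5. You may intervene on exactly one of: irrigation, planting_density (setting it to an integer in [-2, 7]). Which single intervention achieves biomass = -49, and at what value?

Intervening on irrigation: with other inputs at their observed values, biomass = 6*irrigation - 67. Solving for -49 gives irrigation = 3, within [-2, 7].
Intervening on planting_density: biomass = -16*planting_density + 55. Reaching -49 requires planting_density = 13/2, not an integer.

set irrigation = 3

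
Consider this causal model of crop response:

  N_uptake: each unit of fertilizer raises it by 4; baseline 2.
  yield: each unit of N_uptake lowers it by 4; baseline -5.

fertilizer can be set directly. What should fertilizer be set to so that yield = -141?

fertilizer = 8

Substituting into the yield equation gives yield = -16*fertilizer - 13.
Solve -16*fertilizer - 13 = -141: fertilizer = (-141 + 13) / -16 = 8.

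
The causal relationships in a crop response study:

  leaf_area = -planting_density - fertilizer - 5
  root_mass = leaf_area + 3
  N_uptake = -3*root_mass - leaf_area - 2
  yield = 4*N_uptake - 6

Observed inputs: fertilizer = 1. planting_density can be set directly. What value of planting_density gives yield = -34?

planting_density = -5

Substituting into the leaf_area equation gives leaf_area = -planting_density - 6.
Substituting into the root_mass equation gives root_mass = -planting_density - 3.
So N_uptake = 4*planting_density + 13.
So yield = 16*planting_density + 46.
Solve 16*planting_density + 46 = -34: planting_density = (-34 - 46) / 16 = -5.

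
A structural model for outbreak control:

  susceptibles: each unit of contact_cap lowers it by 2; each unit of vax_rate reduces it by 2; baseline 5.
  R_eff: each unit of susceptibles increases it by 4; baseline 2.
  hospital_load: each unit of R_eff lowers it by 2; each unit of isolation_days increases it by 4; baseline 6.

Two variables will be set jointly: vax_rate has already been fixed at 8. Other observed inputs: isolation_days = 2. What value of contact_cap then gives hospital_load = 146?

contact_cap = 3

With vax_rate held at 8:
Substituting into the susceptibles equation gives susceptibles = -2*contact_cap - 11.
R_eff becomes -8*contact_cap - 42.
Substituting into the hospital_load equation gives hospital_load = 16*contact_cap + 98.
Solve 16*contact_cap + 98 = 146: contact_cap = (146 - 98) / 16 = 3.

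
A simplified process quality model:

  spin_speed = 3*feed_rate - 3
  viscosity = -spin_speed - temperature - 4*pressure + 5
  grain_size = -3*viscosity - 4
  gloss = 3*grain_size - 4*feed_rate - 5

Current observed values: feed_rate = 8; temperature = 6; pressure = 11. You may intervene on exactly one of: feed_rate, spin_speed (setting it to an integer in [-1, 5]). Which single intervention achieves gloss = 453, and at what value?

set feed_rate = 4

Intervening on feed_rate: with other inputs at their observed values, gloss = 23*feed_rate + 361. Solving for 453 gives feed_rate = 4, within [-1, 5].
Intervening on spin_speed: gloss = 9*spin_speed + 356. Reaching 453 requires spin_speed = 97/9, not an integer.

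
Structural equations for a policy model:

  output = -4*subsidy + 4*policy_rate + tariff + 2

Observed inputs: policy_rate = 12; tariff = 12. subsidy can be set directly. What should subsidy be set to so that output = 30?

Substituting into the output equation gives output = -4*subsidy + 62.
Solve -4*subsidy + 62 = 30: subsidy = (30 - 62) / -4 = 8.

subsidy = 8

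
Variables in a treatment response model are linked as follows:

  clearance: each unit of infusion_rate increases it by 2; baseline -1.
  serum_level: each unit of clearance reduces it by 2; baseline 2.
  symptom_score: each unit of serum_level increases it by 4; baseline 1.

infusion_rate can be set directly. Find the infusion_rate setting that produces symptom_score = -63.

Substituting into the serum_level equation gives serum_level = -4*infusion_rate + 4.
This gives symptom_score = -16*infusion_rate + 17.
Solve -16*infusion_rate + 17 = -63: infusion_rate = (-63 - 17) / -16 = 5.

infusion_rate = 5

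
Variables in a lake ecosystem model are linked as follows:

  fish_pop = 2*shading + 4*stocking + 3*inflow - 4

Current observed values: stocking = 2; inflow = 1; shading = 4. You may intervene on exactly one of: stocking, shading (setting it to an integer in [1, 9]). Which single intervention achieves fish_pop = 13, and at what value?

set shading = 3

Intervening on stocking: fish_pop = 4*stocking + 7. Reaching 13 requires stocking = 3/2, not an integer.
Intervening on shading: with other inputs at their observed values, fish_pop = 2*shading + 7. Solving for 13 gives shading = 3, within [1, 9].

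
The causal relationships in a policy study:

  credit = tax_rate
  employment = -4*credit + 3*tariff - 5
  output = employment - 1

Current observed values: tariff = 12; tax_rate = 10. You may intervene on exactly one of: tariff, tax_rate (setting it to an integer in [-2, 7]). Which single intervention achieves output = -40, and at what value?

Intervening on tariff: with other inputs at their observed values, output = 3*tariff - 46. Solving for -40 gives tariff = 2, within [-2, 7].
Intervening on tax_rate: output = -4*tax_rate + 30. Reaching -40 requires tax_rate = 35/2, not an integer.

set tariff = 2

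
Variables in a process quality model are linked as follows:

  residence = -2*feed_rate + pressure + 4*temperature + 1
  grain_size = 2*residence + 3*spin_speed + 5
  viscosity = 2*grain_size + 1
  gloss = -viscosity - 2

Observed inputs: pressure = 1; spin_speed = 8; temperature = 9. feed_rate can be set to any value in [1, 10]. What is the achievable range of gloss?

-205 to -133

Substituting into the residence equation gives residence = -2*feed_rate + 38.
grain_size becomes -4*feed_rate + 105.
Substituting into the viscosity equation gives viscosity = -8*feed_rate + 211.
Substituting into the gloss equation gives gloss = 8*feed_rate - 213.
Linear in feed_rate, so extremes are at the endpoints: feed_rate = 1 gives gloss = -205; feed_rate = 10 gives gloss = -133.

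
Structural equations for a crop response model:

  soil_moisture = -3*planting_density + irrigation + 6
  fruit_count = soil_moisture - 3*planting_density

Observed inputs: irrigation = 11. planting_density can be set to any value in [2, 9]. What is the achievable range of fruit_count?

Substituting into the soil_moisture equation gives soil_moisture = -3*planting_density + 17.
This gives fruit_count = -6*planting_density + 17.
Linear in planting_density, so extremes are at the endpoints: planting_density = 2 gives fruit_count = 5; planting_density = 9 gives fruit_count = -37.

-37 to 5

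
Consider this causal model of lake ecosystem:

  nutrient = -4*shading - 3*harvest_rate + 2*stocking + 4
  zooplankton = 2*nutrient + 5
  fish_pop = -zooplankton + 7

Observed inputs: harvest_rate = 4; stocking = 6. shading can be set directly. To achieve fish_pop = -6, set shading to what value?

shading = 0

Substituting into the nutrient equation gives nutrient = -4*shading + 4.
So zooplankton = -8*shading + 13.
fish_pop becomes 8*shading - 6.
Solve 8*shading - 6 = -6: shading = (-6 + 6) / 8 = 0.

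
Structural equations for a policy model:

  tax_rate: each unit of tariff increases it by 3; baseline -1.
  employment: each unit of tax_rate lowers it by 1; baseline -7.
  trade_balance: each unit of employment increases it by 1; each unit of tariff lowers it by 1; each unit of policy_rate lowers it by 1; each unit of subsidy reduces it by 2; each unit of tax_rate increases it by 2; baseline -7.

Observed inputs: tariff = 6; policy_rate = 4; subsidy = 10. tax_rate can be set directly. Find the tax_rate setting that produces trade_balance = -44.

tax_rate = 0

Intervening on tax_rate fixes its value directly, overriding its dependence on tariff.
Substituting into the trade_balance equation gives trade_balance = tax_rate - 44.
Solve tax_rate - 44 = -44: tax_rate = (-44 + 44) / 1 = 0.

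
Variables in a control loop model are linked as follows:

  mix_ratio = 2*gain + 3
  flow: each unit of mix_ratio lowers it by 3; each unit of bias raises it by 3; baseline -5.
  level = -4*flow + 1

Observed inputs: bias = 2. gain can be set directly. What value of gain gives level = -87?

Substituting into the flow equation gives flow = -6*gain - 8.
So level = 24*gain + 33.
Solve 24*gain + 33 = -87: gain = (-87 - 33) / 24 = -5.

gain = -5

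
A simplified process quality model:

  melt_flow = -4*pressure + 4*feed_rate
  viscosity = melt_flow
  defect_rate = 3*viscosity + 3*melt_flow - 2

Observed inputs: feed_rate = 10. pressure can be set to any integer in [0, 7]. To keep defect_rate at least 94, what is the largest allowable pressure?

pressure = 6

Substituting into the melt_flow equation gives melt_flow = -4*pressure + 40.
Substituting into the viscosity equation gives viscosity = -4*pressure + 40.
Substituting into the defect_rate equation gives defect_rate = -24*pressure + 238.
Require -24*pressure + 238 ≥ 94, so pressure ≤ 6.
The largest integer in [0, 7] satisfying this is 6.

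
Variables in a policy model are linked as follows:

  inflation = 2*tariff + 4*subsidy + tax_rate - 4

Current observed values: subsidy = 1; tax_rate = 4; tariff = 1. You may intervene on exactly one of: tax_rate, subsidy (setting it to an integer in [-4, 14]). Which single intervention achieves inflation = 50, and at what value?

set subsidy = 12

Intervening on tax_rate: inflation = tax_rate + 2. Reaching 50 requires tax_rate = 48, outside [-4, 14].
Intervening on subsidy: with other inputs at their observed values, inflation = 4*subsidy + 2. Solving for 50 gives subsidy = 12, within [-4, 14].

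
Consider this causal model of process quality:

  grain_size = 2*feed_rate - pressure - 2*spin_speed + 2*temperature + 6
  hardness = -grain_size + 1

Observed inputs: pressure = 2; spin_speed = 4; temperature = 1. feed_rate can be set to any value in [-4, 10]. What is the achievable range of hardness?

Substituting into the grain_size equation gives grain_size = 2*feed_rate - 2.
Substituting into the hardness equation gives hardness = -2*feed_rate + 3.
Linear in feed_rate, so extremes are at the endpoints: feed_rate = -4 gives hardness = 11; feed_rate = 10 gives hardness = -17.

-17 to 11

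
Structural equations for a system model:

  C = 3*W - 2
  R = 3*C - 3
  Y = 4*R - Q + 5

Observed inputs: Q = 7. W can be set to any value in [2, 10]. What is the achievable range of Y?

Substituting into the R equation gives R = 9*W - 9.
Substituting into the Y equation gives Y = 36*W - 38.
Linear in W, so extremes are at the endpoints: W = 2 gives Y = 34; W = 10 gives Y = 322.

34 to 322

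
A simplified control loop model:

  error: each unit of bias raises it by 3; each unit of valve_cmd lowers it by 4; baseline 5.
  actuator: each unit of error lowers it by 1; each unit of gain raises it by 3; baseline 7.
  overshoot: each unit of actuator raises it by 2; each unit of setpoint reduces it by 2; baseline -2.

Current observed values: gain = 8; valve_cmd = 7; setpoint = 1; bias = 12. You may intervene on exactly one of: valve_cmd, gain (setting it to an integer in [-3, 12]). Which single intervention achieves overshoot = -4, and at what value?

Intervening on valve_cmd: overshoot = 8*valve_cmd - 24. Reaching -4 requires valve_cmd = 5/2, not an integer.
Intervening on gain: with other inputs at their observed values, overshoot = 6*gain - 16. Solving for -4 gives gain = 2, within [-3, 12].

set gain = 2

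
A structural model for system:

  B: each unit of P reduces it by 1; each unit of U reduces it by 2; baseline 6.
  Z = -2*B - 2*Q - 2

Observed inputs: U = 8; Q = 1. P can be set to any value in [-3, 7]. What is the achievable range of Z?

Substituting into the B equation gives B = -P - 10.
So Z = 2*P + 16.
Linear in P, so extremes are at the endpoints: P = -3 gives Z = 10; P = 7 gives Z = 30.

10 to 30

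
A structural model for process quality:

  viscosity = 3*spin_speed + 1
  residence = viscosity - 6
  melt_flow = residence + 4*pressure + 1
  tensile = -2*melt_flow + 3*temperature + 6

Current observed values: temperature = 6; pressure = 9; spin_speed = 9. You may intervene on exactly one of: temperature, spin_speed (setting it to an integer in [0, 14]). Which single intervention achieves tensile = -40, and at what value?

set spin_speed = 0

Intervening on temperature: tensile = 3*temperature - 112. Reaching -40 requires temperature = 24, outside [0, 14].
Intervening on spin_speed: with other inputs at their observed values, tensile = -6*spin_speed - 40. Solving for -40 gives spin_speed = 0, within [0, 14].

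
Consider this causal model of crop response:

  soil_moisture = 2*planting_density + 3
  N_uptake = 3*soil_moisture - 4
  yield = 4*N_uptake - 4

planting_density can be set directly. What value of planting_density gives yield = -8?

planting_density = -1

Substituting into the N_uptake equation gives N_uptake = 6*planting_density + 5.
So yield = 24*planting_density + 16.
Solve 24*planting_density + 16 = -8: planting_density = (-8 - 16) / 24 = -1.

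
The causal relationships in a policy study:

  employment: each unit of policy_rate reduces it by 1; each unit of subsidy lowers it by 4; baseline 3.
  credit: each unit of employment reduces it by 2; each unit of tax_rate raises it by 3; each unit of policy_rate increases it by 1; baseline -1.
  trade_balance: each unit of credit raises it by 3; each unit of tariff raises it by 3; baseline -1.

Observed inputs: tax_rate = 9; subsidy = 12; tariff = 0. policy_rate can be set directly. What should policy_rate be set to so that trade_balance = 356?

Substituting into the employment equation gives employment = -policy_rate - 45.
This gives credit = 3*policy_rate + 116.
Substituting into the trade_balance equation gives trade_balance = 9*policy_rate + 347.
Solve 9*policy_rate + 347 = 356: policy_rate = (356 - 347) / 9 = 1.

policy_rate = 1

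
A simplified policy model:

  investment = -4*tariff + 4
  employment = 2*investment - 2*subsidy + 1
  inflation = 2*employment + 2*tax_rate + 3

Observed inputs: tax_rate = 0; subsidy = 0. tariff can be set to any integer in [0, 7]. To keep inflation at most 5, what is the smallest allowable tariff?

tariff = 1

Substituting into the employment equation gives employment = -8*tariff + 9.
So inflation = -16*tariff + 21.
Require -16*tariff + 21 ≤ 5, so tariff ≥ 1.
The smallest integer in [0, 7] satisfying this is 1.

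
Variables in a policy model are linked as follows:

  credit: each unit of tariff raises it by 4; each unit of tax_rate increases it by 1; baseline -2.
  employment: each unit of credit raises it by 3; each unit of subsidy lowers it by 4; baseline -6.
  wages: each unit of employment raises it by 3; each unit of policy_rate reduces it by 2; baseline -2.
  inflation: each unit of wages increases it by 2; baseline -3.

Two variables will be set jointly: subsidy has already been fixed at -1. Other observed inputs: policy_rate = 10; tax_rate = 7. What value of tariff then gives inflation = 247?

tariff = 3

With subsidy held at -1:
Substituting into the credit equation gives credit = 4*tariff + 5.
Substituting into the employment equation gives employment = 12*tariff + 13.
Substituting into the wages equation gives wages = 36*tariff + 17.
So inflation = 72*tariff + 31.
Solve 72*tariff + 31 = 247: tariff = (247 - 31) / 72 = 3.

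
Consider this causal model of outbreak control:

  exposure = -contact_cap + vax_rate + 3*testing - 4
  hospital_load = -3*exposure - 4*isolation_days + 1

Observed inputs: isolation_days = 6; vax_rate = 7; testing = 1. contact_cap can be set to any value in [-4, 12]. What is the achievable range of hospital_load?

-53 to -5

Substituting into the exposure equation gives exposure = -contact_cap + 6.
Substituting into the hospital_load equation gives hospital_load = 3*contact_cap - 41.
Linear in contact_cap, so extremes are at the endpoints: contact_cap = -4 gives hospital_load = -53; contact_cap = 12 gives hospital_load = -5.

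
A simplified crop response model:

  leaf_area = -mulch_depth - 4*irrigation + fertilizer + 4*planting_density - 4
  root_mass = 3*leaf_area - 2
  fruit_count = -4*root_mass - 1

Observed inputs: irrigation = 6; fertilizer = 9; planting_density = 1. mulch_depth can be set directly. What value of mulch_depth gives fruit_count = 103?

Substituting into the leaf_area equation gives leaf_area = -mulch_depth - 15.
Substituting into the root_mass equation gives root_mass = -3*mulch_depth - 47.
Substituting into the fruit_count equation gives fruit_count = 12*mulch_depth + 187.
Solve 12*mulch_depth + 187 = 103: mulch_depth = (103 - 187) / 12 = -7.

mulch_depth = -7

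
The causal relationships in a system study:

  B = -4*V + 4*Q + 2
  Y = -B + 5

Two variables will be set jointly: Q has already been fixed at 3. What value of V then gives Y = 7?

With Q held at 3:
Substituting into the B equation gives B = -4*V + 14.
This gives Y = 4*V - 9.
Solve 4*V - 9 = 7: V = (7 + 9) / 4 = 4.

V = 4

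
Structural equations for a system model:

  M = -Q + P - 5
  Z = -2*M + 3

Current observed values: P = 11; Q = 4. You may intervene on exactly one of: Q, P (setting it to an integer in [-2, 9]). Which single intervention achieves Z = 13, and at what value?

set P = 4

Intervening on Q: Z = 2*Q - 9. Reaching 13 requires Q = 11, outside [-2, 9].
Intervening on P: with other inputs at their observed values, Z = -2*P + 21. Solving for 13 gives P = 4, within [-2, 9].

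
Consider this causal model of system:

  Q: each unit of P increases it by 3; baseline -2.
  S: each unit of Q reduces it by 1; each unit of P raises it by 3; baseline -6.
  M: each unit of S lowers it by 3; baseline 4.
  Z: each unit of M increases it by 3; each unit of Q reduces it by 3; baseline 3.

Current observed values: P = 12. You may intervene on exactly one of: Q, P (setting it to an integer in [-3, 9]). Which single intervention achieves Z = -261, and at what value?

Intervening on Q: with other inputs at their observed values, Z = 6*Q - 255. Solving for -261 gives Q = -1, within [-3, 9].
Intervening on P: Z = -9*P + 57. Reaching -261 requires P = 106/3, not an integer.

set Q = -1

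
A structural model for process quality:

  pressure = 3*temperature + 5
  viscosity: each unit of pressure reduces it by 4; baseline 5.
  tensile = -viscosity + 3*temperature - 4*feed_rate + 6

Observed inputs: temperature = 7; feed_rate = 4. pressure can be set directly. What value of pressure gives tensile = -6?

pressure = -3

Intervening on pressure fixes its value directly, overriding its dependence on temperature.
Substituting into the tensile equation gives tensile = 4*pressure + 6.
Solve 4*pressure + 6 = -6: pressure = (-6 - 6) / 4 = -3.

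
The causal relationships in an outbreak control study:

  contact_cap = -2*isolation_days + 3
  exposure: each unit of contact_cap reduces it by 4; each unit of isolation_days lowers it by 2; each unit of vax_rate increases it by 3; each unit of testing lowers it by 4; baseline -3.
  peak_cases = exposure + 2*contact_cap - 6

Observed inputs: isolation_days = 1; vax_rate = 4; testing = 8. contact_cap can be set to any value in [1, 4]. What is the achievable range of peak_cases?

-39 to -33

Intervening on contact_cap fixes its value directly, overriding its dependence on isolation_days.
Substituting into the exposure equation gives exposure = -4*contact_cap - 25.
Substituting into the peak_cases equation gives peak_cases = -2*contact_cap - 31.
Linear in contact_cap, so extremes are at the endpoints: contact_cap = 1 gives peak_cases = -33; contact_cap = 4 gives peak_cases = -39.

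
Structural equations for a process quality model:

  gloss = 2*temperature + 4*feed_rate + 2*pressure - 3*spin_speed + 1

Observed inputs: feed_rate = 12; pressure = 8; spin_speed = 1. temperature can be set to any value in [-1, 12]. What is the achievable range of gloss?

Substituting into the gloss equation gives gloss = 2*temperature + 62.
Linear in temperature, so extremes are at the endpoints: temperature = -1 gives gloss = 60; temperature = 12 gives gloss = 86.

60 to 86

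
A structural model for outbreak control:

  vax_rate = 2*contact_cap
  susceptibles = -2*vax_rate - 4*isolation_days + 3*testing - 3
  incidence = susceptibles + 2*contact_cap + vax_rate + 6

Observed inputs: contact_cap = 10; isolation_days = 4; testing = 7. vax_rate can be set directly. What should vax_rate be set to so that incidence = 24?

vax_rate = 4

Intervening on vax_rate fixes its value directly, overriding its dependence on contact_cap.
Substituting into the susceptibles equation gives susceptibles = -2*vax_rate + 2.
This gives incidence = -vax_rate + 28.
Solve -vax_rate + 28 = 24: vax_rate = (24 - 28) / -1 = 4.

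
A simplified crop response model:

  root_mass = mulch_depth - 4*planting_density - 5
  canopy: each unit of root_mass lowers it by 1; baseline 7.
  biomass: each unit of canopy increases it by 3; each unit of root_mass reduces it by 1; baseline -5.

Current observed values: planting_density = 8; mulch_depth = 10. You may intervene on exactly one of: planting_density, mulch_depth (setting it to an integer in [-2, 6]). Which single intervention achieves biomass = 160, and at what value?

set mulch_depth = 1

Intervening on planting_density: biomass = 16*planting_density - 4. Reaching 160 requires planting_density = 41/4, not an integer.
Intervening on mulch_depth: with other inputs at their observed values, biomass = -4*mulch_depth + 164. Solving for 160 gives mulch_depth = 1, within [-2, 6].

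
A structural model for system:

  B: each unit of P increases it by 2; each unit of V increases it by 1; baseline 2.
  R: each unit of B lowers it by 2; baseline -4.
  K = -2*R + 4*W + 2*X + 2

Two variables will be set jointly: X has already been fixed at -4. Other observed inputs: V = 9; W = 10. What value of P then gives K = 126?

P = 5

With X held at -4:
Substituting into the B equation gives B = 2*P + 11.
Substituting into the R equation gives R = -4*P - 26.
This gives K = 8*P + 86.
Solve 8*P + 86 = 126: P = (126 - 86) / 8 = 5.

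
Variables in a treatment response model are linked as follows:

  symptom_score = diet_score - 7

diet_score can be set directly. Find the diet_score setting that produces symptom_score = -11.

Solve diet_score - 7 = -11: diet_score = (-11 + 7) / 1 = -4.

diet_score = -4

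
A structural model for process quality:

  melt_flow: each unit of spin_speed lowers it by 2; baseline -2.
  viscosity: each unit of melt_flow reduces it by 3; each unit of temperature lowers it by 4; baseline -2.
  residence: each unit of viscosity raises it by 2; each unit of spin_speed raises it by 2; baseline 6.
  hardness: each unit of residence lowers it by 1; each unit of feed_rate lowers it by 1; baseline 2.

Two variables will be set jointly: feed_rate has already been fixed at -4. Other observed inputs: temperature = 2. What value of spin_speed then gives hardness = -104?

spin_speed = 8

With feed_rate held at -4:
Substituting into the viscosity equation gives viscosity = 6*spin_speed - 4.
So residence = 14*spin_speed - 2.
Substituting into the hardness equation gives hardness = -14*spin_speed + 8.
Solve -14*spin_speed + 8 = -104: spin_speed = (-104 - 8) / -14 = 8.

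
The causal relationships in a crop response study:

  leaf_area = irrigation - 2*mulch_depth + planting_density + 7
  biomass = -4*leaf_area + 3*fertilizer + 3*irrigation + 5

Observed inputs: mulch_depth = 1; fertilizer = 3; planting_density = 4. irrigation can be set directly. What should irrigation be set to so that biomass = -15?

Substituting into the leaf_area equation gives leaf_area = irrigation + 9.
So biomass = -irrigation - 22.
Solve -irrigation - 22 = -15: irrigation = (-15 + 22) / -1 = -7.

irrigation = -7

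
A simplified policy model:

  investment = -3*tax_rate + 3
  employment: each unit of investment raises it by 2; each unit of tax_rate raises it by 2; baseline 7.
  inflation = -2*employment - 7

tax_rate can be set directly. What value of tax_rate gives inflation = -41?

tax_rate = -1

Substituting into the employment equation gives employment = -4*tax_rate + 13.
Substituting into the inflation equation gives inflation = 8*tax_rate - 33.
Solve 8*tax_rate - 33 = -41: tax_rate = (-41 + 33) / 8 = -1.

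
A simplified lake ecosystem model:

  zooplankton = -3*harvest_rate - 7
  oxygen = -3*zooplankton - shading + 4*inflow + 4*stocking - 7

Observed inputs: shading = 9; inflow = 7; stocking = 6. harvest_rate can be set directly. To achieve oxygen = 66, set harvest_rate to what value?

Substituting into the oxygen equation gives oxygen = 9*harvest_rate + 57.
Solve 9*harvest_rate + 57 = 66: harvest_rate = (66 - 57) / 9 = 1.

harvest_rate = 1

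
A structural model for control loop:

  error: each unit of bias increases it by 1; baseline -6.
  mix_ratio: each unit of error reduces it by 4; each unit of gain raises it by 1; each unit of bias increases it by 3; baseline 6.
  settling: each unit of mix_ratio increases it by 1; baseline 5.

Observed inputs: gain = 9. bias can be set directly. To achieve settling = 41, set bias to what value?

bias = 3

Substituting into the mix_ratio equation gives mix_ratio = -bias + 39.
This gives settling = -bias + 44.
Solve -bias + 44 = 41: bias = (41 - 44) / -1 = 3.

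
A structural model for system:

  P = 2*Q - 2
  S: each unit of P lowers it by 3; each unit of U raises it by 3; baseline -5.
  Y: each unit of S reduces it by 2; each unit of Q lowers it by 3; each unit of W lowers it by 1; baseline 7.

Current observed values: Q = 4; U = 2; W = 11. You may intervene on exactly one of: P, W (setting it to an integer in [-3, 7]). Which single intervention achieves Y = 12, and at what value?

Intervening on P: with other inputs at their observed values, Y = 6*P - 18. Solving for 12 gives P = 5, within [-3, 7].
Intervening on W: Y = -W + 29. Reaching 12 requires W = 17, outside [-3, 7].

set P = 5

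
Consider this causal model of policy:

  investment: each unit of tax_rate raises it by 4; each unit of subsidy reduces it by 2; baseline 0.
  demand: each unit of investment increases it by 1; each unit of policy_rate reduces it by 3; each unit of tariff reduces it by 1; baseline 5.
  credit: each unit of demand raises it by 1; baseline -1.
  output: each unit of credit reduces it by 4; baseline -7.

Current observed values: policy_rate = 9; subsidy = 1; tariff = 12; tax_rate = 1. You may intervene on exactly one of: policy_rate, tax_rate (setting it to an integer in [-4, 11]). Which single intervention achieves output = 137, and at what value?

Intervening on policy_rate: with other inputs at their observed values, output = 12*policy_rate + 17. Solving for 137 gives policy_rate = 10, within [-4, 11].
Intervening on tax_rate: output = -16*tax_rate + 141. Reaching 137 requires tax_rate = 1/4, not an integer.

set policy_rate = 10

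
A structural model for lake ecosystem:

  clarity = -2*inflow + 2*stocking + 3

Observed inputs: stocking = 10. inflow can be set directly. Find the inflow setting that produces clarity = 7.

Substituting into the clarity equation gives clarity = -2*inflow + 23.
Solve -2*inflow + 23 = 7: inflow = (7 - 23) / -2 = 8.

inflow = 8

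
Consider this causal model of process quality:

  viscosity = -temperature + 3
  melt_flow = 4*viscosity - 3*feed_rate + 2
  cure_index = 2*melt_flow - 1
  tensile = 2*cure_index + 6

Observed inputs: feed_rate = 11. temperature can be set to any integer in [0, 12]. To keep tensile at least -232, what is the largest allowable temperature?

temperature = 10

Substituting into the melt_flow equation gives melt_flow = -4*temperature - 19.
So cure_index = -8*temperature - 39.
tensile becomes -16*temperature - 72.
Require -16*temperature - 72 ≥ -232, so temperature ≤ 10.
The largest integer in [0, 12] satisfying this is 10.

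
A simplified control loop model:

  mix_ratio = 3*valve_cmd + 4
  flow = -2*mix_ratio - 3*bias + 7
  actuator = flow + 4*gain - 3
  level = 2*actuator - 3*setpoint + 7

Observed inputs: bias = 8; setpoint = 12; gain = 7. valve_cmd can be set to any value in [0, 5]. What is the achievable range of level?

Substituting into the flow equation gives flow = -6*valve_cmd - 25.
Substituting into the actuator equation gives actuator = -6*valve_cmd.
Substituting into the level equation gives level = -12*valve_cmd - 29.
Linear in valve_cmd, so extremes are at the endpoints: valve_cmd = 0 gives level = -29; valve_cmd = 5 gives level = -89.

-89 to -29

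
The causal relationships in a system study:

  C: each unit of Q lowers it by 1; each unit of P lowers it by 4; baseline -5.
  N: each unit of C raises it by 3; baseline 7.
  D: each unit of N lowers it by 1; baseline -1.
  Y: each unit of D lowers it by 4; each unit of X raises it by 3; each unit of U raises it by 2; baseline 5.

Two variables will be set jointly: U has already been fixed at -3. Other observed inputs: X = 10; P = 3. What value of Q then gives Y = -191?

Q = 4

With U held at -3:
Substituting into the C equation gives C = -Q - 17.
This gives N = -3*Q - 44.
Substituting into the D equation gives D = 3*Q + 43.
Substituting into the Y equation gives Y = -12*Q - 143.
Solve -12*Q - 143 = -191: Q = (-191 + 143) / -12 = 4.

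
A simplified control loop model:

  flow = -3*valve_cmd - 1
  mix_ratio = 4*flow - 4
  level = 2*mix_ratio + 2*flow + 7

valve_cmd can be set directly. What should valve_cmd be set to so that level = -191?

Substituting into the mix_ratio equation gives mix_ratio = -12*valve_cmd - 8.
Substituting into the level equation gives level = -30*valve_cmd - 11.
Solve -30*valve_cmd - 11 = -191: valve_cmd = (-191 + 11) / -30 = 6.

valve_cmd = 6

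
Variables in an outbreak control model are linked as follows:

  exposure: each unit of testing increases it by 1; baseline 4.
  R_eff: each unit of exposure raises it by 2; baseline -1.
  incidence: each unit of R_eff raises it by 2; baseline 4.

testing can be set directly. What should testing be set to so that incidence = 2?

testing = -4

Substituting into the R_eff equation gives R_eff = 2*testing + 7.
incidence becomes 4*testing + 18.
Solve 4*testing + 18 = 2: testing = (2 - 18) / 4 = -4.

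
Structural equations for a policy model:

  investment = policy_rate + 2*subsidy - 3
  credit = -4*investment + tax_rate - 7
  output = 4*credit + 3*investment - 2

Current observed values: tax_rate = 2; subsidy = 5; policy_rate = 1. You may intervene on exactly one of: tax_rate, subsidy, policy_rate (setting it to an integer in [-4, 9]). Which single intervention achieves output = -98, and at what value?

set tax_rate = 9

Intervening on tax_rate: with other inputs at their observed values, output = 4*tax_rate - 134. Solving for -98 gives tax_rate = 9, within [-4, 9].
Intervening on subsidy: output = -26*subsidy + 4. Reaching -98 requires subsidy = 51/13, not an integer.
Intervening on policy_rate: output = -13*policy_rate - 113. Reaching -98 requires policy_rate = -15/13, not an integer.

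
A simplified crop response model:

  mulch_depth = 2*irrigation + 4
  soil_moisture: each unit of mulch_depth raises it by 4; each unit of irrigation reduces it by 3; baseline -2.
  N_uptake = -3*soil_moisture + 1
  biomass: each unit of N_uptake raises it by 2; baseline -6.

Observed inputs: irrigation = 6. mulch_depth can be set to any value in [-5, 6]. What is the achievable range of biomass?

Intervening on mulch_depth fixes its value directly, overriding its dependence on irrigation.
Substituting into the soil_moisture equation gives soil_moisture = 4*mulch_depth - 20.
So N_uptake = -12*mulch_depth + 61.
Substituting into the biomass equation gives biomass = -24*mulch_depth + 116.
Linear in mulch_depth, so extremes are at the endpoints: mulch_depth = -5 gives biomass = 236; mulch_depth = 6 gives biomass = -28.

-28 to 236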